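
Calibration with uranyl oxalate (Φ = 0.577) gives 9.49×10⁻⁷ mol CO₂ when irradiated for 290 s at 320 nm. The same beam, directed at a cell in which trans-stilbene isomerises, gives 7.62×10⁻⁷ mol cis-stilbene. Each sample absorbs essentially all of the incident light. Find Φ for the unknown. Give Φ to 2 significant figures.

Photons absorbed by the actinometer: 9.49×10⁻⁷ / 0.577 = 1.645×10⁻⁶ mol.
Φ(unknown) = 7.62×10⁻⁷ / 1.645×10⁻⁶ = 0.46.

Φ = 0.46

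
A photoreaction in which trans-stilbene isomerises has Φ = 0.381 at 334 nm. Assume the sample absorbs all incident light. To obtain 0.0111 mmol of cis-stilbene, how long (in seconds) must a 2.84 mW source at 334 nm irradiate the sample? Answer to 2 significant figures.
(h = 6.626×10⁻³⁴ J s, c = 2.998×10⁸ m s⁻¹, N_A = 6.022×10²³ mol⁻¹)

Product: 0.0111 mmol = 1.11×10⁻⁵ mol.
Photons that must be absorbed: 1.11×10⁻⁵ / 0.381 = 2.913×10⁻⁵ mol.
Photon energy: hc/λ = 5.948×10⁻¹⁹ J; per mole, 3.582×10⁵ J mol⁻¹.
Energy required: 2.913×10⁻⁵ × 3.582×10⁵ = 10.43 J.
Time: 10.43 J / 0.00284 W = 3700 s.

t ≈ 3700 s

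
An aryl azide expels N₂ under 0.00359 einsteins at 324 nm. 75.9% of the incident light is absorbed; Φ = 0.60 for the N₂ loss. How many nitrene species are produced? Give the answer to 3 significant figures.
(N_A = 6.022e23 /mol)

Photons absorbed: 0.759 × 0.00359 = 0.002725 mol.
Product: Φ × n_abs = 0.60 × 0.002725 = 0.001635 mol.
As a count: 0.001635 × 6.022e23 = 9.85e20.

9.85e20 species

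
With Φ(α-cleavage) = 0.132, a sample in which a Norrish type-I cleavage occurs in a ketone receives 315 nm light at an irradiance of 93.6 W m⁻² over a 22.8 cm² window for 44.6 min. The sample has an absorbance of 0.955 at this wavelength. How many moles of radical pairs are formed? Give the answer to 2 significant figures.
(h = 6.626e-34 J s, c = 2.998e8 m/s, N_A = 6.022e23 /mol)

Photon energy at 315 nm: hc/λ = (6.626e-34)(2.998e8)/(315e-9) = 6.306e-19 J.
Energy delivered: (93.6 W m⁻²)(22.8e-4 m²)(2676 s) = 571.1 J.
Photons incident: 571.1 / 6.306e-19 = 9.056e20, i.e. 9.056e20/6.022e23 = 0.001504 mol.
Fraction absorbed: 1 − 10^(−0.955) = 0.8891.
Photons absorbed: 0.8891 × 0.001504 = 0.001337 mol.
Product: Φ × n_abs = 0.132 × 0.001337 = 1.765e-4 mol.

1.8e-4 mol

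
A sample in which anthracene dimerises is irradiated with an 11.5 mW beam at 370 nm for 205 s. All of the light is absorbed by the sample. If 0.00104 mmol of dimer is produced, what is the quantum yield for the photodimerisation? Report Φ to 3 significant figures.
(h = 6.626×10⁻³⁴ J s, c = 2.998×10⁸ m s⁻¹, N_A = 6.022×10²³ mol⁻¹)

Product: 0.00104 mmol = 1.04×10⁻⁶ mol.
Photon energy at 370 nm: hc/λ = (6.626×10⁻³⁴)(2.998×10⁸)/(370×10⁻⁹) = 5.369×10⁻¹⁹ J.
Energy delivered: (11.5 mW)(205 s) = 2.358 J.
Photons incident: 2.358 / 5.369×10⁻¹⁹ = 4.392×10¹⁸, i.e. 4.392×10¹⁸/6.022×10²³ = 7.293×10⁻⁶ mol.
Φ = 1.04×10⁻⁶ mol / 7.293×10⁻⁶ mol photons = 0.143.

Φ = 0.143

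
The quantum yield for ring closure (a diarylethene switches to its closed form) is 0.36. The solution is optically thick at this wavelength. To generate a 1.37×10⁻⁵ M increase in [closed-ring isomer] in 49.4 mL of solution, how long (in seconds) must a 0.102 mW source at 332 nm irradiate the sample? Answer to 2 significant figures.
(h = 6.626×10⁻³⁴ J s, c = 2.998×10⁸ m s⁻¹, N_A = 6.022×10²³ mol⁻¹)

t ≈ 6600 s

Product: (1.37×10⁻⁵ M)(0.0494 L) = 6.768×10⁻⁷ mol.
Photons that must be absorbed: 6.768×10⁻⁷ / 0.36 = 1.880×10⁻⁶ mol.
Photon energy: hc/λ = 5.983×10⁻¹⁹ J; per mole, 3.603×10⁵ J mol⁻¹.
Energy required: 1.880×10⁻⁶ × 3.603×10⁵ = 0.6774 J.
Time: 0.6774 J / 0.000102 W = 6600 s.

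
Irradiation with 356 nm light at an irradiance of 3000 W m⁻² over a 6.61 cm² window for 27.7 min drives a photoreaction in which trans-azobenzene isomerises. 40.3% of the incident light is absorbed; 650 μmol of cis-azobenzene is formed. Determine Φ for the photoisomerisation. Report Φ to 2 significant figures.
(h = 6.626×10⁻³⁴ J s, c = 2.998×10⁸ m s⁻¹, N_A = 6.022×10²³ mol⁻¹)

Product: 650 μmol = 6.50×10⁻⁴ mol.
Photon energy at 356 nm: hc/λ = (6.626×10⁻³⁴)(2.998×10⁸)/(356×10⁻⁹) = 5.580×10⁻¹⁹ J.
Energy delivered: (3000 W m⁻²)(6.61×10⁻⁴ m²)(1662 s) = 3296 J.
Photons incident: 3296 / 5.580×10⁻¹⁹ = 5.907×10²¹, i.e. 5.907×10²¹/6.022×10²³ = 0.009809 mol.
Photons absorbed: 0.403 × 0.009809 = 0.003953 mol.
Φ = 6.50×10⁻⁴ mol / 0.003953 mol photons = 0.16.

Φ = 0.16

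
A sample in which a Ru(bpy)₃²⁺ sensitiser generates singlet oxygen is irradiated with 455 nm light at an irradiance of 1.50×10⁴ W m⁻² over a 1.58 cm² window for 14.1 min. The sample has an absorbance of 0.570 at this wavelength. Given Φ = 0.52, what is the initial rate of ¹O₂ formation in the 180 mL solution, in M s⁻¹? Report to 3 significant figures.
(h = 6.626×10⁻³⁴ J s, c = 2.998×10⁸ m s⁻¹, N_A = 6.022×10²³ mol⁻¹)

1.90×10⁻⁵ M s⁻¹

Photon energy at 455 nm: hc/λ = (6.626×10⁻³⁴)(2.998×10⁸)/(455×10⁻⁹) = 4.366×10⁻¹⁹ J.
Energy delivered: (1.50×10⁴ W m⁻²)(1.58×10⁻⁴ m²)(846 s) = 2005 J.
Photons incident: 2005 / 4.366×10⁻¹⁹ = 4.592×10²¹, i.e. 4.592×10²¹/6.022×10²³ = 0.007625 mol.
Fraction absorbed: 1 − 10^(−0.570) = 0.7308.
Photons absorbed: 0.7308 × 0.007625 = 0.005572 mol.
Product formed: 0.52 × 0.005572 = 0.002897 mol.
Rate: 0.002897 mol / (846 s × 0.18 L) = 1.90×10⁻⁵ M s⁻¹.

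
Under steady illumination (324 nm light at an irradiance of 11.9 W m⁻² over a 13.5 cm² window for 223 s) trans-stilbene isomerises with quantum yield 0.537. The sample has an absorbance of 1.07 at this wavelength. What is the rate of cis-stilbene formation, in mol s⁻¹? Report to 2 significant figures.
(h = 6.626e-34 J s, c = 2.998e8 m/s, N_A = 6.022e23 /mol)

Photon energy at 324 nm: hc/λ = (6.626e-34)(2.998e8)/(324e-9) = 6.131e-19 J.
Energy delivered: (11.9 W m⁻²)(13.5e-4 m²)(223 s) = 3.582 J.
Photons incident: 3.582 / 6.131e-19 = 5.842e18, i.e. 5.842e18/6.022e23 = 9.701e-6 mol.
Fraction absorbed: 1 − 10^(−1.07) = 0.9149.
Photons absorbed: 0.9149 × 9.701e-6 = 8.875e-6 mol.
Product formed: 0.537 × 8.875e-6 = 4.766e-6 mol.
Rate: 4.766e-6 / 223 s = 2.1e-8 mol s⁻¹.

2.1e-8 mol s⁻¹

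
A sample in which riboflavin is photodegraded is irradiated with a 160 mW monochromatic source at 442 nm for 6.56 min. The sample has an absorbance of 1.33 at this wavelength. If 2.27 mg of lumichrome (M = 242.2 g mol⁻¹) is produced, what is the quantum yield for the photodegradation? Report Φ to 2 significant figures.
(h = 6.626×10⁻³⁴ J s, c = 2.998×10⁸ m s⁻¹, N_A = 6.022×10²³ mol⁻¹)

Product: 2.27 mg / 242.2 g mol⁻¹ = 9.372×10⁻⁶ mol.
Photon energy at 442 nm: hc/λ = (6.626×10⁻³⁴)(2.998×10⁸)/(442×10⁻⁹) = 4.494×10⁻¹⁹ J.
Energy delivered: (160 mW)(393.6 s) = 62.98 J.
Photons incident: 62.98 / 4.494×10⁻¹⁹ = 1.401×10²⁰, i.e. 1.401×10²⁰/6.022×10²³ = 2.326×10⁻⁴ mol.
Fraction absorbed: 1 − 10^(−1.33) = 0.9532.
Photons absorbed: 0.9532 × 2.326×10⁻⁴ = 2.217×10⁻⁴ mol.
Φ = 9.372×10⁻⁶ mol / 2.217×10⁻⁴ mol photons = 0.042.

Φ = 0.042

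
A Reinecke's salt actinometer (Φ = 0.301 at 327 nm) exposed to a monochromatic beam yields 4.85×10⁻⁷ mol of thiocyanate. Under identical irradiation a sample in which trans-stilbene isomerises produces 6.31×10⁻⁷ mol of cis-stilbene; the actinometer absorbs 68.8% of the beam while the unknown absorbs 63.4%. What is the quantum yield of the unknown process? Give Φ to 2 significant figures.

Photons absorbed by the actinometer: 4.85×10⁻⁷ / 0.301 = 1.611×10⁻⁶ mol.
Incident flux: 1.611×10⁻⁶ / 0.688 = 2.342×10⁻⁶ einstein.
Absorbed by unknown: 0.634 × 2.342×10⁻⁶ = 1.485×10⁻⁶ mol.
Φ(unknown) = 6.31×10⁻⁷ / 1.485×10⁻⁶ = 0.42.

Φ = 0.42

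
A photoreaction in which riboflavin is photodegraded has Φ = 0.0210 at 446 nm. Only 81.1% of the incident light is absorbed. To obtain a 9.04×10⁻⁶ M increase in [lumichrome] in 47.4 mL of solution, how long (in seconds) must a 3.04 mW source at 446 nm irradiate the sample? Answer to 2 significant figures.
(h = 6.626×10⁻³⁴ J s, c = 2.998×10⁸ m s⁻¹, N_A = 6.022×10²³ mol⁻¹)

Product: (9.04×10⁻⁶ M)(0.0474 L) = 4.285×10⁻⁷ mol.
Photons that must be absorbed: 4.285×10⁻⁷ / 0.0210 = 2.040×10⁻⁵ mol.
Incident photons needed: 2.040×10⁻⁵ / 0.811 = 2.515×10⁻⁵ mol.
Photon energy: hc/λ = 4.454×10⁻¹⁹ J; per mole, 2.682×10⁵ J mol⁻¹.
Energy required: 2.515×10⁻⁵ × 2.682×10⁵ = 6.745 J.
Time: 6.745 J / 0.00304 W = 2200 s.

t ≈ 2200 s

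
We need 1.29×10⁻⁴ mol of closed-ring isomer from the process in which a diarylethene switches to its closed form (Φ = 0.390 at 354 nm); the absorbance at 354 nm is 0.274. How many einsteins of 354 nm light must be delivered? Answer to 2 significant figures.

Photons that must be absorbed: 1.29×10⁻⁴ / 0.390 = 3.308×10⁻⁴ mol.
Fraction absorbed: 1 − 10^(−0.274) = 0.4679.
Incident photons needed: 3.308×10⁻⁴ / 0.4679 = 7.070×10⁻⁴ mol.

7.1×10⁻⁴ einstein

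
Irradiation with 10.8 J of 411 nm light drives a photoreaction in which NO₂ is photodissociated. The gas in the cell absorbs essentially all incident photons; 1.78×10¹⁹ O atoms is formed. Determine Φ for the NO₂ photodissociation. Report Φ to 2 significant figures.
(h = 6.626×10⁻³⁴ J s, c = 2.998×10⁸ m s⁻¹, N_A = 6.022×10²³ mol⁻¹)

Φ = 0.80

Product: 1.78×10¹⁹ / 6.022×10²³ = 2.956×10⁻⁵ mol.
Photon energy at 411 nm: hc/λ = (6.626×10⁻³⁴)(2.998×10⁸)/(411×10⁻⁹) = 4.833×10⁻¹⁹ J.
Photons incident: 10.8 / 4.833×10⁻¹⁹ = 2.235×10¹⁹, i.e. 2.235×10¹⁹/6.022×10²³ = 3.711×10⁻⁵ mol.
Φ = 2.956×10⁻⁵ mol / 3.711×10⁻⁵ mol photons = 0.80.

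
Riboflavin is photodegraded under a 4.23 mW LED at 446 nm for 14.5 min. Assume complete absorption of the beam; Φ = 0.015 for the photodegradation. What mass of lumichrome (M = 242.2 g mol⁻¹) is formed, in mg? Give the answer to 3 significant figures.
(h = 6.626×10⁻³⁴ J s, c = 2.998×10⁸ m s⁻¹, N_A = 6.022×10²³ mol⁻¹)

0.0498 mg

Photon energy at 446 nm: hc/λ = (6.626×10⁻³⁴)(2.998×10⁸)/(446×10⁻⁹) = 4.454×10⁻¹⁹ J.
Energy delivered: (4.23 mW)(870 s) = 3.680 J.
Photons incident: 3.680 / 4.454×10⁻¹⁹ = 8.262×10¹⁸, i.e. 8.262×10¹⁸/6.022×10²³ = 1.372×10⁻⁵ mol.
Product: Φ × n_abs = 0.015 × 1.372×10⁻⁵ = 2.058×10⁻⁷ mol.
Mass: 2.058×10⁻⁷ × 242.2 = 4.984×10⁻⁵ g = 0.0498 mg.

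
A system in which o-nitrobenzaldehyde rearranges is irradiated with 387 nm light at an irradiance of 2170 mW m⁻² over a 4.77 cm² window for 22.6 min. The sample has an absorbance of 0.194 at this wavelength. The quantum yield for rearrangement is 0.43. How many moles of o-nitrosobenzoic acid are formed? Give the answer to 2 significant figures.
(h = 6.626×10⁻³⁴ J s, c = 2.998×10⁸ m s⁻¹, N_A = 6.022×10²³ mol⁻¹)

Photon energy at 387 nm: hc/λ = (6.626×10⁻³⁴)(2.998×10⁸)/(387×10⁻⁹) = 5.133×10⁻¹⁹ J.
Energy delivered: (2170 mW m⁻²)(4.77×10⁻⁴ m²)(1356 s) = 1.404 J.
Photons incident: 1.404 / 5.133×10⁻¹⁹ = 2.735×10¹⁸, i.e. 2.735×10¹⁸/6.022×10²³ = 4.542×10⁻⁶ mol.
Fraction absorbed: 1 − 10^(−0.194) = 0.3603.
Photons absorbed: 0.3603 × 4.542×10⁻⁶ = 1.636×10⁻⁶ mol.
Product: Φ × n_abs = 0.43 × 1.636×10⁻⁶ = 7.035×10⁻⁷ mol.

7.0×10⁻⁷ mol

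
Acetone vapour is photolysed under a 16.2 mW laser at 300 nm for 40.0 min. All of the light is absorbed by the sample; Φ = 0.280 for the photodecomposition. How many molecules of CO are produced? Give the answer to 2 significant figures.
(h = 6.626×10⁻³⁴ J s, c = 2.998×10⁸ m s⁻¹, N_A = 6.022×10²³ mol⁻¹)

1.6×10¹⁹ molecules

Photon energy at 300 nm: hc/λ = (6.626×10⁻³⁴)(2.998×10⁸)/(300×10⁻⁹) = 6.622×10⁻¹⁹ J.
Energy delivered: (16.2 mW)(2400 s) = 38.88 J.
Photons incident: 38.88 / 6.622×10⁻¹⁹ = 5.871×10¹⁹, i.e. 5.871×10¹⁹/6.022×10²³ = 9.749×10⁻⁵ mol.
Product: Φ × n_abs = 0.280 × 9.749×10⁻⁵ = 2.730×10⁻⁵ mol.
As a count: 2.730×10⁻⁵ × 6.022×10²³ = 1.6×10¹⁹.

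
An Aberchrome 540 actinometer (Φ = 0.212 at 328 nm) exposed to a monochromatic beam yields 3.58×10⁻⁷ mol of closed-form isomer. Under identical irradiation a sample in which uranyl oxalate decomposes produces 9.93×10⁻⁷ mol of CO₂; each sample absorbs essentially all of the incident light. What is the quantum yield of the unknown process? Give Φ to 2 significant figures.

Φ = 0.59

Photons absorbed by the actinometer: 3.58×10⁻⁷ / 0.212 = 1.689×10⁻⁶ mol.
Φ(unknown) = 9.93×10⁻⁷ / 1.689×10⁻⁶ = 0.59.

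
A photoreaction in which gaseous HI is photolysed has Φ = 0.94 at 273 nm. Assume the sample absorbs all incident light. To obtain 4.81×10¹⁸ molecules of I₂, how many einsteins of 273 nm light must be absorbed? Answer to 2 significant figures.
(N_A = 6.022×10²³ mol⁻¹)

Product: 4.81×10¹⁸ / 6.022×10²³ = 7.987×10⁻⁶ mol.
Photons that must be absorbed: 7.987×10⁻⁶ / 0.94 = 8.497×10⁻⁶ mol.

8.5×10⁻⁶ einstein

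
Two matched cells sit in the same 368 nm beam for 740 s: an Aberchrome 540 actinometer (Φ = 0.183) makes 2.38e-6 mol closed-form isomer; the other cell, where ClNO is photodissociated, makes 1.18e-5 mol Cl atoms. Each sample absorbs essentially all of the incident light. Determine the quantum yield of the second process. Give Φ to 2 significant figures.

Photons absorbed by the actinometer: 2.38e-6 / 0.183 = 1.301e-5 mol.
Φ(unknown) = 1.18e-5 / 1.301e-5 = 0.91.

Φ = 0.91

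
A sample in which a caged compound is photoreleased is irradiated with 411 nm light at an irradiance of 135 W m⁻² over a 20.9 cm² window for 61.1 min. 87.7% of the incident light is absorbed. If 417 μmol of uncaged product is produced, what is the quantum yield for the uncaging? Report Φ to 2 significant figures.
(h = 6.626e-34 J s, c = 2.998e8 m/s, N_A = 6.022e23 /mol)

Φ = 0.13

Product: 417 μmol = 4.17e-4 mol.
Photon energy at 411 nm: hc/λ = (6.626e-34)(2.998e8)/(411e-9) = 4.833e-19 J.
Energy delivered: (135 W m⁻²)(20.9e-4 m²)(3666 s) = 1034 J.
Photons incident: 1034 / 4.833e-19 = 2.139e21, i.e. 2.139e21/6.022e23 = 0.003552 mol.
Photons absorbed: 0.877 × 0.003552 = 0.003115 mol.
Φ = 4.17e-4 mol / 0.003115 mol photons = 0.13.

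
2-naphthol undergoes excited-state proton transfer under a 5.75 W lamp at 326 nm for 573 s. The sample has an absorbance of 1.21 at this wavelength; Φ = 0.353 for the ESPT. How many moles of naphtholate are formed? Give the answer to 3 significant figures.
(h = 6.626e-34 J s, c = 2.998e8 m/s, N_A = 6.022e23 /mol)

Photon energy at 326 nm: hc/λ = (6.626e-34)(2.998e8)/(326e-9) = 6.093e-19 J.
Energy delivered: (5.75 W)(573 s) = 3295 J.
Photons incident: 3295 / 6.093e-19 = 5.408e21, i.e. 5.408e21/6.022e23 = 0.008980 mol.
Fraction absorbed: 1 − 10^(−1.21) = 0.9383.
Photons absorbed: 0.9383 × 0.008980 = 0.008426 mol.
Product: Φ × n_abs = 0.353 × 0.008426 = 0.002974 mol.

0.00297 mol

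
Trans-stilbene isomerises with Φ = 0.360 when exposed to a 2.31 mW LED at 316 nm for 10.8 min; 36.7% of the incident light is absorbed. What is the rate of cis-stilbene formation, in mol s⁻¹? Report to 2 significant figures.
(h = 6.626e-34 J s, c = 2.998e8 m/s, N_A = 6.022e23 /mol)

8.1e-10 mol s⁻¹

Photon energy at 316 nm: hc/λ = (6.626e-34)(2.998e8)/(316e-9) = 6.286e-19 J.
Energy delivered: (2.31 mW)(648 s) = 1.497 J.
Photons incident: 1.497 / 6.286e-19 = 2.381e18, i.e. 2.381e18/6.022e23 = 3.954e-6 mol.
Photons absorbed: 0.367 × 3.954e-6 = 1.451e-6 mol.
Product formed: 0.360 × 1.451e-6 = 5.224e-7 mol.
Rate: 5.224e-7 / 648 s = 8.1e-10 mol s⁻¹.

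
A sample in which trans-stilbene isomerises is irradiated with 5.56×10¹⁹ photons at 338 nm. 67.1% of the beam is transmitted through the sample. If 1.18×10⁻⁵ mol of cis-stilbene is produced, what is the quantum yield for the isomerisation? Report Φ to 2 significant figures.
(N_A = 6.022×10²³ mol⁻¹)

Φ = 0.39

Moles of photons: 5.56×10¹⁹ / 6.022×10²³ = 9.233×10⁻⁵ mol.
Fraction absorbed: 1 − 67.1/100 = 0.3290.
Photons absorbed: 0.3290 × 9.233×10⁻⁵ = 3.038×10⁻⁵ mol.
Φ = 1.18×10⁻⁵ mol / 3.038×10⁻⁵ mol photons = 0.39.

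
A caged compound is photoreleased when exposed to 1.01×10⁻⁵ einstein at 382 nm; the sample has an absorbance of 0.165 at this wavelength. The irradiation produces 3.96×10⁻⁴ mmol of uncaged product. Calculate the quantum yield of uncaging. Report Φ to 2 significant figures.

Φ = 0.12

Product: 3.96×10⁻⁴ mmol = 3.96×10⁻⁷ mol.
Fraction absorbed: 1 − 10^(−0.165) = 0.3161.
Photons absorbed: 0.3161 × 1.01×10⁻⁵ = 3.193×10⁻⁶ mol.
Φ = 3.96×10⁻⁷ mol / 3.193×10⁻⁶ mol photons = 0.12.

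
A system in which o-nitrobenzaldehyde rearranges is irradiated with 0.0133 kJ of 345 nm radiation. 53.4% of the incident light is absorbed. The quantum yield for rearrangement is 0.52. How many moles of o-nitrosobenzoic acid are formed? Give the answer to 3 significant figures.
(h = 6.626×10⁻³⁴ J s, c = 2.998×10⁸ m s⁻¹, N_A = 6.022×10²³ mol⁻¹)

1.07×10⁻⁵ mol

Photon energy at 345 nm: hc/λ = (6.626×10⁻³⁴)(2.998×10⁸)/(345×10⁻⁹) = 5.758×10⁻¹⁹ J.
Incident energy: 0.0133 kJ = 13.3 J.
Photons incident: 13.3 / 5.758×10⁻¹⁹ = 2.310×10¹⁹, i.e. 2.310×10¹⁹/6.022×10²³ = 3.836×10⁻⁵ mol.
Photons absorbed: 0.534 × 3.836×10⁻⁵ = 2.048×10⁻⁵ mol.
Product: Φ × n_abs = 0.52 × 2.048×10⁻⁵ = 1.065×10⁻⁵ mol.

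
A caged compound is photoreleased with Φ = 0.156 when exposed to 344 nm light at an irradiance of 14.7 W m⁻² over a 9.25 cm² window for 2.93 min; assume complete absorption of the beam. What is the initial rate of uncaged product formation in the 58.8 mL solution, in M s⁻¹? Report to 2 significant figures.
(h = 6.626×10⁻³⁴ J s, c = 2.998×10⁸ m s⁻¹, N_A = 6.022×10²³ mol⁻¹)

1.0×10⁻⁷ M s⁻¹

Photon energy at 344 nm: hc/λ = (6.626×10⁻³⁴)(2.998×10⁸)/(344×10⁻⁹) = 5.775×10⁻¹⁹ J.
Energy delivered: (14.7 W m⁻²)(9.25×10⁻⁴ m²)(175.8 s) = 2.390 J.
Photons incident: 2.390 / 5.775×10⁻¹⁹ = 4.139×10¹⁸, i.e. 4.139×10¹⁸/6.022×10²³ = 6.873×10⁻⁶ mol.
Product formed: 0.156 × 6.873×10⁻⁶ = 1.072×10⁻⁶ mol.
Rate: 1.072×10⁻⁶ mol / (175.8 s × 0.0588 L) = 1.0×10⁻⁷ M s⁻¹.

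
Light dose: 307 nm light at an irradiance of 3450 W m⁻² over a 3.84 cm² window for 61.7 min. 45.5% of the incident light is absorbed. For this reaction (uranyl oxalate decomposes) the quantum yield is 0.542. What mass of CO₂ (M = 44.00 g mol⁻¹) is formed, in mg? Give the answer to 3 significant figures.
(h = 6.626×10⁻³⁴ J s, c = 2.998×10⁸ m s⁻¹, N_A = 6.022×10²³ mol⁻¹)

137 mg

Photon energy at 307 nm: hc/λ = (6.626×10⁻³⁴)(2.998×10⁸)/(307×10⁻⁹) = 6.471×10⁻¹⁹ J.
Energy delivered: (3450 W m⁻²)(3.84×10⁻⁴ m²)(3702 s) = 4904 J.
Photons incident: 4904 / 6.471×10⁻¹⁹ = 7.578×10²¹, i.e. 7.578×10²¹/6.022×10²³ = 0.01258 mol.
Photons absorbed: 0.455 × 0.01258 = 0.005724 mol.
Product: Φ × n_abs = 0.542 × 0.005724 = 0.003102 mol.
Mass: 0.003102 × 44.00 = 0.1365 g = 137 mg.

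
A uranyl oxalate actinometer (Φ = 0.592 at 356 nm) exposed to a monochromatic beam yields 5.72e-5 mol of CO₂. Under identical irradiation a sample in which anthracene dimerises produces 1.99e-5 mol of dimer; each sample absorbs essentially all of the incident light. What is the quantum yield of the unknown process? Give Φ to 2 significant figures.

Photons absorbed by the actinometer: 5.72e-5 / 0.592 = 9.662e-5 mol.
Φ(unknown) = 1.99e-5 / 9.662e-5 = 0.21.

Φ = 0.21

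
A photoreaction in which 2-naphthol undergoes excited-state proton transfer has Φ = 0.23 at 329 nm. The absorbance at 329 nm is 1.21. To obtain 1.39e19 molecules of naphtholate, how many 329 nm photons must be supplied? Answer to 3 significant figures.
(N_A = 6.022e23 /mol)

6.44e19 photons

Product: 1.39e19 / 6.022e23 = 2.308e-5 mol.
Photons that must be absorbed: 2.308e-5 / 0.23 = 1.003e-4 mol.
Fraction absorbed: 1 − 10^(−1.21) = 0.9383.
Incident photons needed: 1.003e-4 / 0.9383 = 1.069e-4 mol.
Photon count: 1.069e-4 × 6.022e23 = 6.44e19.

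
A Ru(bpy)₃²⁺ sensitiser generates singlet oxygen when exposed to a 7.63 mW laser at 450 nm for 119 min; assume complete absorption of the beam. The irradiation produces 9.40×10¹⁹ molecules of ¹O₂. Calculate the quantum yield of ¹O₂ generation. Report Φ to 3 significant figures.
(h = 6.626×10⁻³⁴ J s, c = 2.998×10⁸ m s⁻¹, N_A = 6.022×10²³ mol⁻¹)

Φ = 0.762

Product: 9.40×10¹⁹ / 6.022×10²³ = 1.561×10⁻⁴ mol.
Photon energy at 450 nm: hc/λ = (6.626×10⁻³⁴)(2.998×10⁸)/(450×10⁻⁹) = 4.414×10⁻¹⁹ J.
Energy delivered: (7.63 mW)(7140 s) = 54.48 J.
Photons incident: 54.48 / 4.414×10⁻¹⁹ = 1.234×10²⁰, i.e. 1.234×10²⁰/6.022×10²³ = 2.049×10⁻⁴ mol.
Φ = 1.561×10⁻⁴ mol / 2.049×10⁻⁴ mol photons = 0.762.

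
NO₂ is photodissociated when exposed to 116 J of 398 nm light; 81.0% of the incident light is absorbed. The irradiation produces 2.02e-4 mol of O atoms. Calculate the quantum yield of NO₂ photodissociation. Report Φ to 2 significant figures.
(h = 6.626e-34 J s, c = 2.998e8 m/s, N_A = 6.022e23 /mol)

Photon energy at 398 nm: hc/λ = (6.626e-34)(2.998e8)/(398e-9) = 4.991e-19 J.
Photons incident: 116 / 4.991e-19 = 2.324e20, i.e. 2.324e20/6.022e23 = 3.859e-4 mol.
Photons absorbed: 0.810 × 3.859e-4 = 3.126e-4 mol.
Φ = 2.02e-4 mol / 3.126e-4 mol photons = 0.65.

Φ = 0.65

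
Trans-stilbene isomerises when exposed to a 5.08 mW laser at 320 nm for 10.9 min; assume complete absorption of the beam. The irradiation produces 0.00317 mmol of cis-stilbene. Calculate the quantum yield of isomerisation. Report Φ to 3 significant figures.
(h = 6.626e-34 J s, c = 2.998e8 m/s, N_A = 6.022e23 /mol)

Φ = 0.357

Product: 0.00317 mmol = 3.17e-6 mol.
Photon energy at 320 nm: hc/λ = (6.626e-34)(2.998e8)/(320e-9) = 6.208e-19 J.
Energy delivered: (5.08 mW)(654 s) = 3.322 J.
Photons incident: 3.322 / 6.208e-19 = 5.351e18, i.e. 5.351e18/6.022e23 = 8.886e-6 mol.
Φ = 3.17e-6 mol / 8.886e-6 mol photons = 0.357.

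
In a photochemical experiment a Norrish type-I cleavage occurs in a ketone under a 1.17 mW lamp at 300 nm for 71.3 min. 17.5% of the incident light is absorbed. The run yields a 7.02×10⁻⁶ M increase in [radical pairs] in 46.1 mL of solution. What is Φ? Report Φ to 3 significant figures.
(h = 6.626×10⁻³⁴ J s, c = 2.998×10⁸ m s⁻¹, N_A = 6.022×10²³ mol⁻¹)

Product: (7.02×10⁻⁶ M)(0.0461 L) = 3.236×10⁻⁷ mol.
Photon energy at 300 nm: hc/λ = (6.626×10⁻³⁴)(2.998×10⁸)/(300×10⁻⁹) = 6.622×10⁻¹⁹ J.
Energy delivered: (1.17 mW)(4278 s) = 5.005 J.
Photons incident: 5.005 / 6.622×10⁻¹⁹ = 7.558×10¹⁸, i.e. 7.558×10¹⁸/6.022×10²³ = 1.255×10⁻⁵ mol.
Photons absorbed: 0.175 × 1.255×10⁻⁵ = 2.196×10⁻⁶ mol.
Φ = 3.236×10⁻⁷ mol / 2.196×10⁻⁶ mol photons = 0.147.

Φ = 0.147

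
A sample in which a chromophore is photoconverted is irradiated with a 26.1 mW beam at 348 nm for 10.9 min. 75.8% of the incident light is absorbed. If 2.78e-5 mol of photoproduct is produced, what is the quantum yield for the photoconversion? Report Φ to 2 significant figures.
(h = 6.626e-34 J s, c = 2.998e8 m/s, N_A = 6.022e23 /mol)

Photon energy at 348 nm: hc/λ = (6.626e-34)(2.998e8)/(348e-9) = 5.708e-19 J.
Energy delivered: (26.1 mW)(654 s) = 17.07 J.
Photons incident: 17.07 / 5.708e-19 = 2.991e19, i.e. 2.991e19/6.022e23 = 4.967e-5 mol.
Photons absorbed: 0.758 × 4.967e-5 = 3.765e-5 mol.
Φ = 2.78e-5 mol / 3.765e-5 mol photons = 0.74.

Φ = 0.74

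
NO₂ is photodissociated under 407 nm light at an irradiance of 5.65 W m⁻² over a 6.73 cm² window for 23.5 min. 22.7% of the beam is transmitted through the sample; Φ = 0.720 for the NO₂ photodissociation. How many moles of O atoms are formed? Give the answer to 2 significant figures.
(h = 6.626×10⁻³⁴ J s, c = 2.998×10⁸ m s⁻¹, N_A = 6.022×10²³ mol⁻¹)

Photon energy at 407 nm: hc/λ = (6.626×10⁻³⁴)(2.998×10⁸)/(407×10⁻⁹) = 4.881×10⁻¹⁹ J.
Energy delivered: (5.65 W m⁻²)(6.73×10⁻⁴ m²)(1410 s) = 5.361 J.
Photons incident: 5.361 / 4.881×10⁻¹⁹ = 1.098×10¹⁹, i.e. 1.098×10¹⁹/6.022×10²³ = 1.823×10⁻⁵ mol.
Fraction absorbed: 1 − 22.7/100 = 0.7730.
Photons absorbed: 0.7730 × 1.823×10⁻⁵ = 1.409×10⁻⁵ mol.
Product: Φ × n_abs = 0.720 × 1.409×10⁻⁵ = 1.014×10⁻⁵ mol.

1.0×10⁻⁵ mol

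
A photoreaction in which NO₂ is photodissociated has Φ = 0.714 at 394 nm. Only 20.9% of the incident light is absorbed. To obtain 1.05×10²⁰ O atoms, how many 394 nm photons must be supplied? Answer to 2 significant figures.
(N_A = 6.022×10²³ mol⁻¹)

7.0×10²⁰ photons

Product: 1.05×10²⁰ / 6.022×10²³ = 1.744×10⁻⁴ mol.
Photons that must be absorbed: 1.744×10⁻⁴ / 0.714 = 2.443×10⁻⁴ mol.
Incident photons needed: 2.443×10⁻⁴ / 0.209 = 0.001169 mol.
Photon count: 0.001169 × 6.022×10²³ = 7.0×10²⁰.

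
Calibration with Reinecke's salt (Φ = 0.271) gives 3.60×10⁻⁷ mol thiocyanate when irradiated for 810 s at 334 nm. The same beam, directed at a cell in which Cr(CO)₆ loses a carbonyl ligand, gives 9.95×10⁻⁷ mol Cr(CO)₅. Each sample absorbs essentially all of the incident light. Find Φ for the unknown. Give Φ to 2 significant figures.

Φ = 0.75

Photons absorbed by the actinometer: 3.60×10⁻⁷ / 0.271 = 1.328×10⁻⁶ mol.
Φ(unknown) = 9.95×10⁻⁷ / 1.328×10⁻⁶ = 0.75.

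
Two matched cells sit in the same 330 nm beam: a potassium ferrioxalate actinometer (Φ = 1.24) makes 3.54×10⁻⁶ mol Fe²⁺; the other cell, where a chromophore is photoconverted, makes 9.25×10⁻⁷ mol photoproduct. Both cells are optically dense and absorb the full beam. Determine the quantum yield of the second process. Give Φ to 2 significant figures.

Photons absorbed by the actinometer: 3.54×10⁻⁶ / 1.24 = 2.855×10⁻⁶ mol.
Φ(unknown) = 9.25×10⁻⁷ / 2.855×10⁻⁶ = 0.32.

Φ = 0.32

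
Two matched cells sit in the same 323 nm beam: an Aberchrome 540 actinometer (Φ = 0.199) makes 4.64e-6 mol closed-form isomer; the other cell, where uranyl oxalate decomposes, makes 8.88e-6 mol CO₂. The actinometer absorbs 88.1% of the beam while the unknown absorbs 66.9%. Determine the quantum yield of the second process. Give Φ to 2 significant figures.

Φ = 0.50

Photons absorbed by the actinometer: 4.64e-6 / 0.199 = 2.332e-5 mol.
Incident flux: 2.332e-5 / 0.881 = 2.647e-5 einstein.
Absorbed by unknown: 0.669 × 2.647e-5 = 1.771e-5 mol.
Φ(unknown) = 8.88e-6 / 1.771e-5 = 0.50.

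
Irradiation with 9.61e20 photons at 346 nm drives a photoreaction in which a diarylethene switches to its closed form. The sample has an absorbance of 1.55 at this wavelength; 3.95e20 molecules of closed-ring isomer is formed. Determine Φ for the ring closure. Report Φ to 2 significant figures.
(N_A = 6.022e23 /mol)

Φ = 0.42

Product: 3.95e20 / 6.022e23 = 6.559e-4 mol.
Moles of photons: 9.61e20 / 6.022e23 = 0.001596 mol.
Fraction absorbed: 1 − 10^(−1.55) = 0.9718.
Photons absorbed: 0.9718 × 0.001596 = 0.001551 mol.
Φ = 6.559e-4 mol / 0.001551 mol photons = 0.42.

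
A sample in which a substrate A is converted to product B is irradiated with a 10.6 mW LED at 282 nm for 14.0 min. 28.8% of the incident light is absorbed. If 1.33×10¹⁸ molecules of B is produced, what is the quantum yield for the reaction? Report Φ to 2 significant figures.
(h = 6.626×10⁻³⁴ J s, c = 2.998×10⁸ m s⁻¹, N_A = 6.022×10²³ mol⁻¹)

Φ = 0.37

Product: 1.33×10¹⁸ / 6.022×10²³ = 2.209×10⁻⁶ mol.
Photon energy at 282 nm: hc/λ = (6.626×10⁻³⁴)(2.998×10⁸)/(282×10⁻⁹) = 7.044×10⁻¹⁹ J.
Energy delivered: (10.6 mW)(840 s) = 8.904 J.
Photons incident: 8.904 / 7.044×10⁻¹⁹ = 1.264×10¹⁹, i.e. 1.264×10¹⁹/6.022×10²³ = 2.099×10⁻⁵ mol.
Photons absorbed: 0.288 × 2.099×10⁻⁵ = 6.045×10⁻⁶ mol.
Φ = 2.209×10⁻⁶ mol / 6.045×10⁻⁶ mol photons = 0.37.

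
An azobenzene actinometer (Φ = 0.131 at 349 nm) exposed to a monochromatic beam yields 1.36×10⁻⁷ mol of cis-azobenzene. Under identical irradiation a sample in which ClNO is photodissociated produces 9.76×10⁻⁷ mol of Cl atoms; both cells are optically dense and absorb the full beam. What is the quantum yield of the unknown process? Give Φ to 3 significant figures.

Photons absorbed by the actinometer: 1.36×10⁻⁷ / 0.131 = 1.038×10⁻⁶ mol.
Φ(unknown) = 9.76×10⁻⁷ / 1.038×10⁻⁶ = 0.940.

Φ = 0.940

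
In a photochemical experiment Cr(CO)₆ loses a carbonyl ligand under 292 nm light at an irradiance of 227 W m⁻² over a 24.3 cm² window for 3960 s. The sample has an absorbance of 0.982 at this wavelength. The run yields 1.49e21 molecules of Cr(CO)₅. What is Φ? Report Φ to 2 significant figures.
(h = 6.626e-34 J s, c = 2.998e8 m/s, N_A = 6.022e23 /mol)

Φ = 0.52

Product: 1.49e21 / 6.022e23 = 0.002474 mol.
Photon energy at 292 nm: hc/λ = (6.626e-34)(2.998e8)/(292e-9) = 6.803e-19 J.
Energy delivered: (227 W m⁻²)(24.3e-4 m²)(3960 s) = 2184 J.
Photons incident: 2184 / 6.803e-19 = 3.210e21, i.e. 3.210e21/6.022e23 = 0.005330 mol.
Fraction absorbed: 1 − 10^(−0.982) = 0.8958.
Photons absorbed: 0.8958 × 0.005330 = 0.004775 mol.
Φ = 0.002474 mol / 0.004775 mol photons = 0.52.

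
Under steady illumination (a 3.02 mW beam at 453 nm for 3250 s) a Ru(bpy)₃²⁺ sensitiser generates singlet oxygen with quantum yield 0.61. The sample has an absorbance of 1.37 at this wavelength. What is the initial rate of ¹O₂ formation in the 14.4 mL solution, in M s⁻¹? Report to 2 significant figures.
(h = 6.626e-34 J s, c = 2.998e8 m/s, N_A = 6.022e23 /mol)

4.6e-7 M s⁻¹

Photon energy at 453 nm: hc/λ = (6.626e-34)(2.998e8)/(453e-9) = 4.385e-19 J.
Energy delivered: (3.02 mW)(3250 s) = 9.815 J.
Photons incident: 9.815 / 4.385e-19 = 2.238e19, i.e. 2.238e19/6.022e23 = 3.716e-5 mol.
Fraction absorbed: 1 − 10^(−1.37) = 0.9573.
Photons absorbed: 0.9573 × 3.716e-5 = 3.557e-5 mol.
Product formed: 0.61 × 3.557e-5 = 2.170e-5 mol.
Rate: 2.170e-5 mol / (3250 s × 0.0144 L) = 4.6e-7 M s⁻¹.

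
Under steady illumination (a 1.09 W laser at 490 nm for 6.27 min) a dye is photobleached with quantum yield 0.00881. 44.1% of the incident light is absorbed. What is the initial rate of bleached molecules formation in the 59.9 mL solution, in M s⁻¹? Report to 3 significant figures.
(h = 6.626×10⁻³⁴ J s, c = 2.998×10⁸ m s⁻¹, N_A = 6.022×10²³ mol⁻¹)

2.90×10⁻⁷ M s⁻¹

Photon energy at 490 nm: hc/λ = (6.626×10⁻³⁴)(2.998×10⁸)/(490×10⁻⁹) = 4.054×10⁻¹⁹ J.
Energy delivered: (1.09 W)(376.2 s) = 410.1 J.
Photons incident: 410.1 / 4.054×10⁻¹⁹ = 1.012×10²¹, i.e. 1.012×10²¹/6.022×10²³ = 0.001681 mol.
Photons absorbed: 0.441 × 0.001681 = 7.413×10⁻⁴ mol.
Product formed: 0.00881 × 7.413×10⁻⁴ = 6.531×10⁻⁶ mol.
Rate: 6.531×10⁻⁶ mol / (376.2 s × 0.0599 L) = 2.90×10⁻⁷ M s⁻¹.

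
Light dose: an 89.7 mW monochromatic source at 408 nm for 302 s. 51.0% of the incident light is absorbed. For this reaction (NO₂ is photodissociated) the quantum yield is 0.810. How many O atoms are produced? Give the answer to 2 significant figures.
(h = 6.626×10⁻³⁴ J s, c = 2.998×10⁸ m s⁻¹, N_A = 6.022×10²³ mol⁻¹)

2.3×10¹⁹ atoms

Photon energy at 408 nm: hc/λ = (6.626×10⁻³⁴)(2.998×10⁸)/(408×10⁻⁹) = 4.869×10⁻¹⁹ J.
Energy delivered: (89.7 mW)(302 s) = 27.09 J.
Photons incident: 27.09 / 4.869×10⁻¹⁹ = 5.564×10¹⁹, i.e. 5.564×10¹⁹/6.022×10²³ = 9.239×10⁻⁵ mol.
Photons absorbed: 0.510 × 9.239×10⁻⁵ = 4.712×10⁻⁵ mol.
Product: Φ × n_abs = 0.810 × 4.712×10⁻⁵ = 3.817×10⁻⁵ mol.
As a count: 3.817×10⁻⁵ × 6.022×10²³ = 2.3×10¹⁹.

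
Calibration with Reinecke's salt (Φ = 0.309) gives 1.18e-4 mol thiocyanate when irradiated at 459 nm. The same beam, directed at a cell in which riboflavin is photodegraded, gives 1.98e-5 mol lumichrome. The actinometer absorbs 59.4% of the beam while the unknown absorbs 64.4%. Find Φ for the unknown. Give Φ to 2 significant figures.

Photons absorbed by the actinometer: 1.18e-4 / 0.309 = 3.819e-4 mol.
Incident flux: 3.819e-4 / 0.594 = 6.429e-4 einstein.
Absorbed by unknown: 0.644 × 6.429e-4 = 4.140e-4 mol.
Φ(unknown) = 1.98e-5 / 4.140e-4 = 0.048.

Φ = 0.048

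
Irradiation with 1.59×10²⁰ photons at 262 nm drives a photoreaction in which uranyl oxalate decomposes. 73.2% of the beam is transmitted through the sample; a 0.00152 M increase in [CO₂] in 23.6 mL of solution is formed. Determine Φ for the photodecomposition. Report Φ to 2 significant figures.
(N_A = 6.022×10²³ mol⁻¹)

Product: (0.00152 M)(0.0236 L) = 3.587×10⁻⁵ mol.
Moles of photons: 1.59×10²⁰ / 6.022×10²³ = 2.640×10⁻⁴ mol.
Fraction absorbed: 1 − 73.2/100 = 0.2680.
Photons absorbed: 0.2680 × 2.640×10⁻⁴ = 7.075×10⁻⁵ mol.
Φ = 3.587×10⁻⁵ mol / 7.075×10⁻⁵ mol photons = 0.51.

Φ = 0.51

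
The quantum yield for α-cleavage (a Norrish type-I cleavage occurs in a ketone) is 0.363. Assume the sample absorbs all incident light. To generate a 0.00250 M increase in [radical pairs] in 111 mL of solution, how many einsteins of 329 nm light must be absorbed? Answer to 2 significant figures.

7.6e-4 einstein

Product: (0.00250 M)(0.111 L) = 2.775e-4 mol.
Photons that must be absorbed: 2.775e-4 / 0.363 = 7.645e-4 mol.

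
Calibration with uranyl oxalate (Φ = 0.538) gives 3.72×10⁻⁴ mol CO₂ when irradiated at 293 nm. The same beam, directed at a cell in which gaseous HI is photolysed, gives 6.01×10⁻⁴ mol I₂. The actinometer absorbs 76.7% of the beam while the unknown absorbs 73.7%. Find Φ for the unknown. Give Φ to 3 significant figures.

Φ = 0.905

Photons absorbed by the actinometer: 3.72×10⁻⁴ / 0.538 = 6.914×10⁻⁴ mol.
Incident flux: 6.914×10⁻⁴ / 0.767 = 9.014×10⁻⁴ einstein.
Absorbed by unknown: 0.737 × 9.014×10⁻⁴ = 6.643×10⁻⁴ mol.
Φ(unknown) = 6.01×10⁻⁴ / 6.643×10⁻⁴ = 0.905.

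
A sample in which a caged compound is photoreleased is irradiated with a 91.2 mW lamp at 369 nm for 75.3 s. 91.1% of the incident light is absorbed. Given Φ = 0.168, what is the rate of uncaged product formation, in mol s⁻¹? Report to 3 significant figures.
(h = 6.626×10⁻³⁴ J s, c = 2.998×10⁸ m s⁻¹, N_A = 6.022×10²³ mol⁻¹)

4.31×10⁻⁸ mol s⁻¹

Photon energy at 369 nm: hc/λ = (6.626×10⁻³⁴)(2.998×10⁸)/(369×10⁻⁹) = 5.383×10⁻¹⁹ J.
Energy delivered: (91.2 mW)(75.3 s) = 6.867 J.
Photons incident: 6.867 / 5.383×10⁻¹⁹ = 1.276×10¹⁹, i.e. 1.276×10¹⁹/6.022×10²³ = 2.119×10⁻⁵ mol.
Photons absorbed: 0.911 × 2.119×10⁻⁵ = 1.930×10⁻⁵ mol.
Product formed: 0.168 × 1.930×10⁻⁵ = 3.242×10⁻⁶ mol.
Rate: 3.242×10⁻⁶ / 75.3 s = 4.31×10⁻⁸ mol s⁻¹.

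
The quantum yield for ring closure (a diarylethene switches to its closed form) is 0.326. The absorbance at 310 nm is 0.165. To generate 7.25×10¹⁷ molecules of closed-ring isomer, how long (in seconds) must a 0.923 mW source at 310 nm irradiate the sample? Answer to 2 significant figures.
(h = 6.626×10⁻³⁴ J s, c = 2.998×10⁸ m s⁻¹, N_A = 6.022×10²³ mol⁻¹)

t ≈ 4900 s

Product: 7.25×10¹⁷ / 6.022×10²³ = 1.204×10⁻⁶ mol.
Photons that must be absorbed: 1.204×10⁻⁶ / 0.326 = 3.693×10⁻⁶ mol.
Fraction absorbed: 1 − 10^(−0.165) = 0.3161.
Incident photons needed: 3.693×10⁻⁶ / 0.3161 = 1.168×10⁻⁵ mol.
Photon energy: hc/λ = 6.408×10⁻¹⁹ J; per mole, 3.859×10⁵ J mol⁻¹.
Energy required: 1.168×10⁻⁵ × 3.859×10⁵ = 4.507 J.
Time: 4.507 J / 0.000923 W = 4900 s.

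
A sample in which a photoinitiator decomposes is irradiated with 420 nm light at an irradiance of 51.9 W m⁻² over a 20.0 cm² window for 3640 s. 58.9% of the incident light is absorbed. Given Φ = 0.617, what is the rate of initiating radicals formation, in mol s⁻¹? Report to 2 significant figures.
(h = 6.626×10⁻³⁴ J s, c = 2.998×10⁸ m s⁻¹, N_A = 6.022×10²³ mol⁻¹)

1.3×10⁻⁷ mol s⁻¹

Photon energy at 420 nm: hc/λ = (6.626×10⁻³⁴)(2.998×10⁸)/(420×10⁻⁹) = 4.730×10⁻¹⁹ J.
Energy delivered: (51.9 W m⁻²)(20.0×10⁻⁴ m²)(3640 s) = 377.8 J.
Photons incident: 377.8 / 4.730×10⁻¹⁹ = 7.987×10²⁰, i.e. 7.987×10²⁰/6.022×10²³ = 0.001326 mol.
Photons absorbed: 0.589 × 0.001326 = 7.810×10⁻⁴ mol.
Product formed: 0.617 × 7.810×10⁻⁴ = 4.819×10⁻⁴ mol.
Rate: 4.819×10⁻⁴ / 3640 s = 1.3×10⁻⁷ mol s⁻¹.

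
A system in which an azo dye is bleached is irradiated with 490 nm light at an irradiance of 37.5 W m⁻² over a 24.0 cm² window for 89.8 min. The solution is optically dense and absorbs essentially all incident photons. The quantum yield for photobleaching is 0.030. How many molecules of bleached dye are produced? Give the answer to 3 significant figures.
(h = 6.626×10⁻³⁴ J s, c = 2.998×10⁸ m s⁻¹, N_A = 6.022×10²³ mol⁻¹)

Photon energy at 490 nm: hc/λ = (6.626×10⁻³⁴)(2.998×10⁸)/(490×10⁻⁹) = 4.054×10⁻¹⁹ J.
Energy delivered: (37.5 W m⁻²)(24.0×10⁻⁴ m²)(5388 s) = 484.9 J.
Photons incident: 484.9 / 4.054×10⁻¹⁹ = 1.196×10²¹, i.e. 1.196×10²¹/6.022×10²³ = 0.001986 mol.
Product: Φ × n_abs = 0.030 × 0.001986 = 5.958×10⁻⁵ mol.
As a count: 5.958×10⁻⁵ × 6.022×10²³ = 3.59×10¹⁹.

3.59×10¹⁹ molecules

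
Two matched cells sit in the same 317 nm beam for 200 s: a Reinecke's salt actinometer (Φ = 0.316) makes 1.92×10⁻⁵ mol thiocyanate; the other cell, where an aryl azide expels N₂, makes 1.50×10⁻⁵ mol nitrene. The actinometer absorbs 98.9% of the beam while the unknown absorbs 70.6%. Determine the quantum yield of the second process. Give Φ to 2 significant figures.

Photons absorbed by the actinometer: 1.92×10⁻⁵ / 0.316 = 6.076×10⁻⁵ mol.
Incident flux: 6.076×10⁻⁵ / 0.989 = 6.144×10⁻⁵ einstein.
Absorbed by unknown: 0.706 × 6.144×10⁻⁵ = 4.338×10⁻⁵ mol.
Φ(unknown) = 1.50×10⁻⁵ / 4.338×10⁻⁵ = 0.35.

Φ = 0.35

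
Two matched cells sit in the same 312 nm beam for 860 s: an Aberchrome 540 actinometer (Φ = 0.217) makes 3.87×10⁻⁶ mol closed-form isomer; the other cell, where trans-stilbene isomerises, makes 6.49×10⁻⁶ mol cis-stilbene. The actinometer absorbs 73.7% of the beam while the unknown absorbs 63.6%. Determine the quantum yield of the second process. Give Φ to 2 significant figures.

Photons absorbed by the actinometer: 3.87×10⁻⁶ / 0.217 = 1.783×10⁻⁵ mol.
Incident flux: 1.783×10⁻⁵ / 0.737 = 2.419×10⁻⁵ einstein.
Absorbed by unknown: 0.636 × 2.419×10⁻⁵ = 1.538×10⁻⁵ mol.
Φ(unknown) = 6.49×10⁻⁶ / 1.538×10⁻⁵ = 0.42.

Φ = 0.42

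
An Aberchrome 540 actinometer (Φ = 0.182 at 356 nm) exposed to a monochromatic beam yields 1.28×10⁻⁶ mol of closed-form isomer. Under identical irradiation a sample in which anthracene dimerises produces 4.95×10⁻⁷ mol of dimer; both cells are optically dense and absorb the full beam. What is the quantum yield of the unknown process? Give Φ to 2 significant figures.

Φ = 0.070

Photons absorbed by the actinometer: 1.28×10⁻⁶ / 0.182 = 7.033×10⁻⁶ mol.
Φ(unknown) = 4.95×10⁻⁷ / 7.033×10⁻⁶ = 0.070.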